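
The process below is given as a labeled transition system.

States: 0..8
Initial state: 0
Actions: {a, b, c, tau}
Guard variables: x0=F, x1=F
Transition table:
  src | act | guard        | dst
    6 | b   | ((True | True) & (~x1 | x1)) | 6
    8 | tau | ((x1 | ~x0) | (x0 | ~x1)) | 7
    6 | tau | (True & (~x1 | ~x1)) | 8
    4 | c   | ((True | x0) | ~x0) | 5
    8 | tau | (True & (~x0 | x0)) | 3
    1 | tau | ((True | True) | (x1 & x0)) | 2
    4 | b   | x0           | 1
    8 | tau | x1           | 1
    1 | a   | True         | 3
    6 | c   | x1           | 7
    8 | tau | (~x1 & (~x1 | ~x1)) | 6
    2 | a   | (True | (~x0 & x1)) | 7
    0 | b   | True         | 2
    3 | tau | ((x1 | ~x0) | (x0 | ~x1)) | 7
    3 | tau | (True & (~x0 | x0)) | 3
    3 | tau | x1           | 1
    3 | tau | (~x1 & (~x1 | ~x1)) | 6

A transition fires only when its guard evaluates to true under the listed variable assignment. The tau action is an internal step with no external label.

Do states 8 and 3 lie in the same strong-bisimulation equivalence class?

Answer: BISIMILAR

Trace:
Refine partition for ~:
  π0 = {{0,1,2,3,4,5,6,7,8}}
  π1 = {{0},{1},{2},{3,8},{4},{5,7},{6}}
Fixed point at round 2; 7 class(es).
8∈{3,8}, 3∈{3,8}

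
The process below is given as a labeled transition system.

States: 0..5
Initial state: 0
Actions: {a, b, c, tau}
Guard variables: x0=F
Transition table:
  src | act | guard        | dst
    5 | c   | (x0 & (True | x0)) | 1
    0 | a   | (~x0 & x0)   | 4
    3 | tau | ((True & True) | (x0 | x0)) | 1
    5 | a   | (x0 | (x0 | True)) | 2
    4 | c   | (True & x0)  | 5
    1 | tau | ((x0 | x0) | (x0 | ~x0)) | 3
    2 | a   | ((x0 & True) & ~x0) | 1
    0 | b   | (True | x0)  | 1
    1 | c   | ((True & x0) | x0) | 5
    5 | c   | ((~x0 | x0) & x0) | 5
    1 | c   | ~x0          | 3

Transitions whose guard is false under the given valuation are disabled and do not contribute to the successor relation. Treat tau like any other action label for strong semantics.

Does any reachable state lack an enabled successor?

Reachable = {0,1,3}
  0: b→1  [deg 1]
  1: c→3  tau→3  [deg 2]
  3: tau→1  [deg 1]

Answer: DEADLOCK-FREE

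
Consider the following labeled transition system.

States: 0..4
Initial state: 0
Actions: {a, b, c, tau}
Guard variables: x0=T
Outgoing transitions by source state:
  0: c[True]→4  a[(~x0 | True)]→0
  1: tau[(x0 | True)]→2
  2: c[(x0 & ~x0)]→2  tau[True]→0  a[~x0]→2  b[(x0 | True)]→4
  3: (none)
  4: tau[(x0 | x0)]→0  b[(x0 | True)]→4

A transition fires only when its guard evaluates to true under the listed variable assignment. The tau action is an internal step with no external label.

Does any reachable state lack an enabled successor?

Answer: DEADLOCK-FREE

Analysis:
R = {0,4}
  0: a→0  c→4  [deg 2]
  4: b→4  tau→0  [deg 2]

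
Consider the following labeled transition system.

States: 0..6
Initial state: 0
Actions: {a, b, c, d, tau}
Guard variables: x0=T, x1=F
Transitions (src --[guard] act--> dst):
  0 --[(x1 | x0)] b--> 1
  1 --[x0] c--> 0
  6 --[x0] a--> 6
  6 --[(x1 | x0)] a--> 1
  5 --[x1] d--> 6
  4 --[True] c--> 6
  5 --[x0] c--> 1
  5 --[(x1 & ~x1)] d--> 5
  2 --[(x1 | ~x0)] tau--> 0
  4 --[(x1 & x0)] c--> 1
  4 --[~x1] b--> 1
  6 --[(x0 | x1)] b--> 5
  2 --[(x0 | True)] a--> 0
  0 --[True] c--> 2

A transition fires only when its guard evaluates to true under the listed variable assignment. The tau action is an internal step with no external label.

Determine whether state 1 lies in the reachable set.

Answer: REACHABLE

Trace:
10 transition(s) survive guard evaluation.
Layer 0: {0}
Layer 1: {1,2}  now seen {0,1,2}
Reach set: {0,1,2}
witness 1: b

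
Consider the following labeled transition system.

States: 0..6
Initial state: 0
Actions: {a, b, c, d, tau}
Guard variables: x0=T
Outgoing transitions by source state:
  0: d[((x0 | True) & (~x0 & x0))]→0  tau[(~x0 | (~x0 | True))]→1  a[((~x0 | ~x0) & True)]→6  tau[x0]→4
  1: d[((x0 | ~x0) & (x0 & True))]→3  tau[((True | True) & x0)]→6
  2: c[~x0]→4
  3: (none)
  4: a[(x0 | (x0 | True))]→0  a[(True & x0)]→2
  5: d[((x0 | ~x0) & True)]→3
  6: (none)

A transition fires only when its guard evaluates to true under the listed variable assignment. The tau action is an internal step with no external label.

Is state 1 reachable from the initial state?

Answer: REACHABLE

Analysis:
Guard filter leaves 7 enabled edge(s).
Layer 0: {0}
Layer 1: {1,4}  cumulative {0,1,4}
Layer 2: {2,3,6}  cumulative {0,1,2,3,4,6}
Reach set: {0,1,2,3,4,6}
Path to 1: tau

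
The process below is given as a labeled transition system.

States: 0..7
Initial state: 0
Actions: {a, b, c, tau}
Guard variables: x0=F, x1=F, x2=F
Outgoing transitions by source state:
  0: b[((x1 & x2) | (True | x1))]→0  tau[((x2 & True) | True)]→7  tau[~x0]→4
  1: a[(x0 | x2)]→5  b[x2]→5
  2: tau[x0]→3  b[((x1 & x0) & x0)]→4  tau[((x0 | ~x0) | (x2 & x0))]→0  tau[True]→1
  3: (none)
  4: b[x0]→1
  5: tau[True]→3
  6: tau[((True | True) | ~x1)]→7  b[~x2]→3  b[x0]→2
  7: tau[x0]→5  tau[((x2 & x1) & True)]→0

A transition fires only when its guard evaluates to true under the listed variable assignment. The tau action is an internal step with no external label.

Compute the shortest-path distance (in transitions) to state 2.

Breadth-first toward 2:
  depth 0: {0}
  depth 1: {4,7}
2 never appears.

Answer: UNREACHABLE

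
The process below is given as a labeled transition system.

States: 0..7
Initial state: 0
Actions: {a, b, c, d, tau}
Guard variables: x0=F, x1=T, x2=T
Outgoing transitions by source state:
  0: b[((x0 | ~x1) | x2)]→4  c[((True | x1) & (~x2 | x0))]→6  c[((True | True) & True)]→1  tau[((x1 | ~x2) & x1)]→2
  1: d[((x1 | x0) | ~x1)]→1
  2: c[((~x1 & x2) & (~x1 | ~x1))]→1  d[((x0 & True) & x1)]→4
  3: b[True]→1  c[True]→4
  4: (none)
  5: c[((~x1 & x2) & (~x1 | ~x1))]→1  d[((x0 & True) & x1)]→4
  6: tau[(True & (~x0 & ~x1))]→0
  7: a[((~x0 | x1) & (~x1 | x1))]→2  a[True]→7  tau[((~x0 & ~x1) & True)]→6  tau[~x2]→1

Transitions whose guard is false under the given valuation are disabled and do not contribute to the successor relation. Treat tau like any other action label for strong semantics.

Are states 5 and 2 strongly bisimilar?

Answer: BISIMILAR

Analysis:
Refine partition for ~:
  π0 = {{0,1,2,3,4,5,6,7}}
  π1 = {{0},{1},{2,4,5,6},{3},{7}}
5 equivalence class(es) (converged in 2)
[5]={2,4,5,6}  [2]={2,4,5,6}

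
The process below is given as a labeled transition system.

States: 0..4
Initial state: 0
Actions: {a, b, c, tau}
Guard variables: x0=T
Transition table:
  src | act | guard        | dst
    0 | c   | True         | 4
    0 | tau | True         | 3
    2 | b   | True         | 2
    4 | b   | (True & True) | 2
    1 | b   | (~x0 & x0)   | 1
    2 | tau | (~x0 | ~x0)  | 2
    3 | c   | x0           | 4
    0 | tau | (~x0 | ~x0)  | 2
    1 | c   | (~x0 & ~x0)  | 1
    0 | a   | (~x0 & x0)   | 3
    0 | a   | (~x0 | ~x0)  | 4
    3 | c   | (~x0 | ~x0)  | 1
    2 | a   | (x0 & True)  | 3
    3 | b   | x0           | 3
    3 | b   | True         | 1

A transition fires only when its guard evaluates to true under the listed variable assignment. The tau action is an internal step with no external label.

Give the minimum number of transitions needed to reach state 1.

BFS to 1:
  Layer 0: {0}
  Layer 1: {3,4}
  Layer 2: {1,2}
1 enters at depth 2; path tau·b

Answer: 2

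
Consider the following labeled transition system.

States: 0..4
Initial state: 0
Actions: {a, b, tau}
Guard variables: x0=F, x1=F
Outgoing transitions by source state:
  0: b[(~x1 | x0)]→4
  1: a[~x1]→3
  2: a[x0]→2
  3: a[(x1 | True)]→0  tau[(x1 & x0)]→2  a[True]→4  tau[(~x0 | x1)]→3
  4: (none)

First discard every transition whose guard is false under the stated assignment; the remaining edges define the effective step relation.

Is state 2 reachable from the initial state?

Guard filter leaves 5 enabled edge(s).
depth 0: {0}
depth 1: {4}  cumulative {0,4}
Reach set: {0,4}

Answer: UNREACHABLE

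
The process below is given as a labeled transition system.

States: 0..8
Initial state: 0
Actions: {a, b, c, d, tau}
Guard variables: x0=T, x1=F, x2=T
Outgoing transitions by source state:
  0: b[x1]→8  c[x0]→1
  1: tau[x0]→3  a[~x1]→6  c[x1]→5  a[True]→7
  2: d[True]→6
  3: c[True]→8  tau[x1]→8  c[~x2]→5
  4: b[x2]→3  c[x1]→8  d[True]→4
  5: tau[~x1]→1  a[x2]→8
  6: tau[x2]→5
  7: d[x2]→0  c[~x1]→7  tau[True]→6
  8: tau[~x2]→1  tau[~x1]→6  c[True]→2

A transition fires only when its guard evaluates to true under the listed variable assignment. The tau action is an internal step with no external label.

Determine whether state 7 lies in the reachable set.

Answer: REACHABLE

Analysis:
After dropping false guards: 16 live edges.
L0 = {0}
L1 = {1}  cumulative {0,1}
L2 = {3,6,7}  cumulative {0,1,3,6,7}
L3 = {5,8}  cumulative {0,1,3,5,6,7,8}
L4 = {2}  cumulative {0,1,2,3,5,6,7,8}
Reachable = {0,1,2,3,5,6,7,8}
Path to 7: c·a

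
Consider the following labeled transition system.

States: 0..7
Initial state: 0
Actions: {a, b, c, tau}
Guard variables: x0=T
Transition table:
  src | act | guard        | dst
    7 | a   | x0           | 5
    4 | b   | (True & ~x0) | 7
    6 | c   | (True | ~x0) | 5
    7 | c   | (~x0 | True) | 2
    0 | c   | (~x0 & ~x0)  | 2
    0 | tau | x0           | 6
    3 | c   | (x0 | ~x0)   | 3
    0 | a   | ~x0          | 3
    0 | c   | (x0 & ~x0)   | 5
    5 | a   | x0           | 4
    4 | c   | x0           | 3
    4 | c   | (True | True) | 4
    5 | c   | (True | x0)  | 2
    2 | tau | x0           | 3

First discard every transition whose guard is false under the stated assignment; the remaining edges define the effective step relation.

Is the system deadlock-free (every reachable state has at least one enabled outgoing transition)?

Reachable = {0,2,3,4,5,6}
  0: tau→6  [1 out]
  2: tau→3  [1 out]
  3: c→3  [1 out]
  4: c→3  c→4  [2 out]
  5: a→4  c→2  [2 out]
  6: c→5  [1 out]

Answer: DEADLOCK-FREE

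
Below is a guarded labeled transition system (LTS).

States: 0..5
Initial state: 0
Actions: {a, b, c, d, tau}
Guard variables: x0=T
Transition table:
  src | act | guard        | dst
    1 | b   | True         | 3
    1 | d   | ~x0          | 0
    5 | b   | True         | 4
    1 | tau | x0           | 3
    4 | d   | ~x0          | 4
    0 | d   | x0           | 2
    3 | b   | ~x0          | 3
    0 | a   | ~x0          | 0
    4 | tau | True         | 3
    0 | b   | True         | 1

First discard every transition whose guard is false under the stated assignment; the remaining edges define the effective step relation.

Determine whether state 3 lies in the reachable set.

Answer: REACHABLE

Analysis:
After dropping false guards: 6 live edges.
L0 = {0}
L1 = {1,2}  cumulative {0,1,2}
L2 = {3}  cumulative {0,1,2,3}
R = {0,1,2,3}
Path to 3: b·b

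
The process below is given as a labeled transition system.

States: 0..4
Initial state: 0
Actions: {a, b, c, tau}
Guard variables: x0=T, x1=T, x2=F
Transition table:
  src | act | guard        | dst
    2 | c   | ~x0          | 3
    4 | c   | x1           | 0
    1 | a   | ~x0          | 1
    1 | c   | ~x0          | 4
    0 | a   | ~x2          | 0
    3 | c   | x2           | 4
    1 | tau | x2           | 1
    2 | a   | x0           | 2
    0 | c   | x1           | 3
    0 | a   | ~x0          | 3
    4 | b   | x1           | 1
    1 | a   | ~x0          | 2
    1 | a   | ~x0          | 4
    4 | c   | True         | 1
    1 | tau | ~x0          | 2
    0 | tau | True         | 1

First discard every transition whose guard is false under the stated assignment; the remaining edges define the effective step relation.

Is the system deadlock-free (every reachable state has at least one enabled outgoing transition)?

R = {0,1,3}
  0: a→0  c→3  tau→1  [3 out]
  1: ∅  [STUCK]
  3: ∅  [STUCK]
witness 1: tau

Answer: DEADLOCK at state 1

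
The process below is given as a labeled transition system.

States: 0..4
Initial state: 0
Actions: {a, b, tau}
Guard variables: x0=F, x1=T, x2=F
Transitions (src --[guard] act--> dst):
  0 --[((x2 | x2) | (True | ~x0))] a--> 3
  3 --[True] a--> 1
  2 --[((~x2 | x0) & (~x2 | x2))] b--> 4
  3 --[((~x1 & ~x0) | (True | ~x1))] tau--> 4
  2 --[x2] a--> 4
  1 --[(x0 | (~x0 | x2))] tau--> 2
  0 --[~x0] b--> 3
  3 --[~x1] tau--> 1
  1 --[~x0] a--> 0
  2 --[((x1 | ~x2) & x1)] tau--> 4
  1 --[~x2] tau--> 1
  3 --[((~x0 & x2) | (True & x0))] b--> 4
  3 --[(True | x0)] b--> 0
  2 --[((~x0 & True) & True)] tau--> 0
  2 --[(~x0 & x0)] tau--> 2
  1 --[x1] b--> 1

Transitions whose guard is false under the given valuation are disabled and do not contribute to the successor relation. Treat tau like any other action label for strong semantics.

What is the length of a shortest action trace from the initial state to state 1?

Answer: 2

Trace:
Breadth-first toward 1:
  depth 0: {0}
  depth 1: {3}
  depth 2: {1,4}
1 enters at depth 2; path a·a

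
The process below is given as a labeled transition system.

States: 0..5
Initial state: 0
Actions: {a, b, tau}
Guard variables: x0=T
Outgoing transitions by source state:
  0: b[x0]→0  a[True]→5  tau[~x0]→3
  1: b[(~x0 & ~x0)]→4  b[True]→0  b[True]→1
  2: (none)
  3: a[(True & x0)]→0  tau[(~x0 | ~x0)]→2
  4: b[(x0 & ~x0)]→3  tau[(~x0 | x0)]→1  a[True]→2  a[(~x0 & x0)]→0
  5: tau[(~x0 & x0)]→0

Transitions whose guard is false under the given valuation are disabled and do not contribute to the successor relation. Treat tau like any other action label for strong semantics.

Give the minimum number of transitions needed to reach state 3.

Breadth-first toward 3:
  depth 0: {0}
  depth 1: {5}
3 never appears.

Answer: UNREACHABLE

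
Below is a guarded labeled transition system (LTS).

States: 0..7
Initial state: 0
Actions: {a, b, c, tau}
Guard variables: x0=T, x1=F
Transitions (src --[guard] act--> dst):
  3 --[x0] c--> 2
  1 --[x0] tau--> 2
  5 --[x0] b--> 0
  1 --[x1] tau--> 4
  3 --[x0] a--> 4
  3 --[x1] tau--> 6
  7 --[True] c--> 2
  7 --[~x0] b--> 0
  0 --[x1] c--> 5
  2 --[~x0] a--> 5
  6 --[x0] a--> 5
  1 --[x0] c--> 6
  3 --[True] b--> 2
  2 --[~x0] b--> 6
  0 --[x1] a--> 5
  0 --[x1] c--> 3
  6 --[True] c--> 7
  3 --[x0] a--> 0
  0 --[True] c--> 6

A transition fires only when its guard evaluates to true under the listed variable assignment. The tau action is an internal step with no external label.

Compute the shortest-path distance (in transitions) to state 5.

Breadth-first toward 5:
  depth 0: {0}
  depth 1: {6}
  depth 2: {5,7}
depth(5)=2, e.g. c·a

Answer: 2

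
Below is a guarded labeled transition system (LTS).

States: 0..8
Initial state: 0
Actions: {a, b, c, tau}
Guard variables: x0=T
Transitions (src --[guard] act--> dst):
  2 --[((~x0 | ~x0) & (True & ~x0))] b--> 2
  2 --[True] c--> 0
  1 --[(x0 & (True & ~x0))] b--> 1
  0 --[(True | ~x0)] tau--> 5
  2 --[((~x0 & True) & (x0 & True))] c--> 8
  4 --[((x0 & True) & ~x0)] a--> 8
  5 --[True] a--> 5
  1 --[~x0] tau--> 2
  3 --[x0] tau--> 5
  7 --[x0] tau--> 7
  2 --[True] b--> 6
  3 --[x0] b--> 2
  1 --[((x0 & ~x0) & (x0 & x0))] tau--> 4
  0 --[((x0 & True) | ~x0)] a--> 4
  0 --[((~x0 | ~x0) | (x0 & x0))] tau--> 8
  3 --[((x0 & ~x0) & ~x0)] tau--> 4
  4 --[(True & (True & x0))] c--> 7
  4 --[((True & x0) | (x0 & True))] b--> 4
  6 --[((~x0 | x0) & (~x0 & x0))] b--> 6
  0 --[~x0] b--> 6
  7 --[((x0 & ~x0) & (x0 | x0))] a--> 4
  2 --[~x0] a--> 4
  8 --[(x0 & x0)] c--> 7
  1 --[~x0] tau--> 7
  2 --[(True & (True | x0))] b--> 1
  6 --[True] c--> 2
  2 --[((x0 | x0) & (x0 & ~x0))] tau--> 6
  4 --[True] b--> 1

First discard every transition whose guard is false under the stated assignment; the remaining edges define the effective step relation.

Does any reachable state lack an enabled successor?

R = {0,1,4,5,7,8}
  0: a→4  tau→5  tau→8  [deg 3]
  1: ∅  [STUCK]
  4: b→1  b→4  c→7  [deg 3]
  5: a→5  [deg 1]
  7: tau→7  [deg 1]
  8: c→7  [deg 1]
witness 1: a·b

Answer: DEADLOCK at state 1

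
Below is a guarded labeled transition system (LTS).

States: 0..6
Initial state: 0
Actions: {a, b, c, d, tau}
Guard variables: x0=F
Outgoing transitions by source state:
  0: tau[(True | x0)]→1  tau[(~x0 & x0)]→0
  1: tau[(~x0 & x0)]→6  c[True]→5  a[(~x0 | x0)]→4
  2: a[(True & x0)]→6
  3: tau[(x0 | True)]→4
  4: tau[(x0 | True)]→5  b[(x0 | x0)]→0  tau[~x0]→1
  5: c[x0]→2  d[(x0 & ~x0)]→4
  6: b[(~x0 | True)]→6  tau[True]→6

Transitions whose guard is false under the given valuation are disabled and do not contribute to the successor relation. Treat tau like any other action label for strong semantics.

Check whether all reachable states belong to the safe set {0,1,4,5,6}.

Answer: INVARIANT HOLDS

Trace:
Safe = {0,1,4,5,6}
R = {0,1,4,5}
  0: ✓
  1: ✓
  4: ✓
  5: ✓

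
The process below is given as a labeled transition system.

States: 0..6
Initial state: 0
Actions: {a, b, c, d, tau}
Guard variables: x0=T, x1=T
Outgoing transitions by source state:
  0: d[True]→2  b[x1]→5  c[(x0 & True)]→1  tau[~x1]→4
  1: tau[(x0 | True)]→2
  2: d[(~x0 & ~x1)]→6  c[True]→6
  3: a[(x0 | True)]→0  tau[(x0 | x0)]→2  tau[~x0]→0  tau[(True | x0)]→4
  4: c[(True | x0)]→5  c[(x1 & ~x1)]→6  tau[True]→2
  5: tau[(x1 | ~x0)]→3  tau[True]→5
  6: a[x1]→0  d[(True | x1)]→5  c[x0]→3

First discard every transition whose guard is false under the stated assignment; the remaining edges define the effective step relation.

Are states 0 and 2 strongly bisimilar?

Compute ~ classes (split until stable):
  π0 = {{0,1,2,3,4,5,6}}
  π1 = {{0},{1,5},{2},{3},{4},{6}}
  π2 = {{0},{1},{2},{3},{4},{5},{6}}
Fixed point at round 3; 7 class(es).
class of 0: {0}; class of 2: {2}

Answer: NOT BISIMILAR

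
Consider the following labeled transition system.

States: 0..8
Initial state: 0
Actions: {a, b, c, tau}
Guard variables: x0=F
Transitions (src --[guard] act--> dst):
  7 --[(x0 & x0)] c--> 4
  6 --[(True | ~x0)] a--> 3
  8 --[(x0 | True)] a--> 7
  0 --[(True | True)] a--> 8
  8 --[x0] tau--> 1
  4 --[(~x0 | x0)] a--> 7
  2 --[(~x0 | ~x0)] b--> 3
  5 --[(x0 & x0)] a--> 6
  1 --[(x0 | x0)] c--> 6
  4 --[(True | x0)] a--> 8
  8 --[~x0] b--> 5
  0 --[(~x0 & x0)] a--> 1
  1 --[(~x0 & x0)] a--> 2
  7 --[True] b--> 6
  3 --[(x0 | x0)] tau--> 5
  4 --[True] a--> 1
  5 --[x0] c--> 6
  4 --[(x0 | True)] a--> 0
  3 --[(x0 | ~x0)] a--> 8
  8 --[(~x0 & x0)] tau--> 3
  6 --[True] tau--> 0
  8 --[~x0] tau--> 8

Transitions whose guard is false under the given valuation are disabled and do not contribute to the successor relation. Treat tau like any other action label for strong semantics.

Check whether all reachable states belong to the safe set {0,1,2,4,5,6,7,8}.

Answer: INVARIANT VIOLATED at state 3

Working:
Inv-set: {0,1,2,4,5,6,7,8}
Reachable = {0,3,5,6,7,8}
  0: safe
  3: outside
  5: safe
  6: safe
  7: safe
  8: safe
witness against invariant: a·a·b·a → 3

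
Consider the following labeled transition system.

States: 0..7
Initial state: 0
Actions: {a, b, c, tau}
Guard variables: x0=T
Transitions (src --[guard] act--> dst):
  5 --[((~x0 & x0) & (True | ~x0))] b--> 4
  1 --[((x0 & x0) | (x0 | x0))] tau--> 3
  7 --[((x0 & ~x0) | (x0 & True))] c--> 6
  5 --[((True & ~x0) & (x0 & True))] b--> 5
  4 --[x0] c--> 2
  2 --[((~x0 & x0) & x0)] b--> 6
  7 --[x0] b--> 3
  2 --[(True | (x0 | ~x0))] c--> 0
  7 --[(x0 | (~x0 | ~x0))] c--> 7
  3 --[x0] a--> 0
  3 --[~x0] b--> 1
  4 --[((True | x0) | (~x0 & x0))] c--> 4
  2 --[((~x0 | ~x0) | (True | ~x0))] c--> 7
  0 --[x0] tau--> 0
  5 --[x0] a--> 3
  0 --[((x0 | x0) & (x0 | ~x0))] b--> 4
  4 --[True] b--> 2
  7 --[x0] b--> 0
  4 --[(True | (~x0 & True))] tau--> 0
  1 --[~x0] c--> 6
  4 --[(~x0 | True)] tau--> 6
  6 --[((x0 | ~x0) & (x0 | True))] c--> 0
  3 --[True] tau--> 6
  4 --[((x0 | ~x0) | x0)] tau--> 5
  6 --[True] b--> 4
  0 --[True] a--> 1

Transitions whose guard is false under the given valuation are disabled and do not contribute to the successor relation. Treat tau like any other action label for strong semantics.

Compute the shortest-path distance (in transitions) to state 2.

Answer: 2

Analysis:
Layered search for 2:
  Layer 0: {0}
  Layer 1: {1,4}
  Layer 2: {2,3,5,6}
depth(2)=2, e.g. b·b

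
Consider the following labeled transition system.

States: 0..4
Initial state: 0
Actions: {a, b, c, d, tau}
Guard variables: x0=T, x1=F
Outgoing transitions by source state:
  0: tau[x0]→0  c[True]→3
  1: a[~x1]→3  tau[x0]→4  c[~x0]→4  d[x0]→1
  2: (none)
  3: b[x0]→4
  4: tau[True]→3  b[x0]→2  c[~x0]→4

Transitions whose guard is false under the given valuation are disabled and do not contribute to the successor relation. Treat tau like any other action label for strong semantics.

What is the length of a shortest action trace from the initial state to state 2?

Answer: 3

Trace:
Layered search for 2:
  Layer 0: {0}
  Layer 1: {3}
  Layer 2: {4}
  Layer 3: {2}
2 enters at depth 3; path c·b·b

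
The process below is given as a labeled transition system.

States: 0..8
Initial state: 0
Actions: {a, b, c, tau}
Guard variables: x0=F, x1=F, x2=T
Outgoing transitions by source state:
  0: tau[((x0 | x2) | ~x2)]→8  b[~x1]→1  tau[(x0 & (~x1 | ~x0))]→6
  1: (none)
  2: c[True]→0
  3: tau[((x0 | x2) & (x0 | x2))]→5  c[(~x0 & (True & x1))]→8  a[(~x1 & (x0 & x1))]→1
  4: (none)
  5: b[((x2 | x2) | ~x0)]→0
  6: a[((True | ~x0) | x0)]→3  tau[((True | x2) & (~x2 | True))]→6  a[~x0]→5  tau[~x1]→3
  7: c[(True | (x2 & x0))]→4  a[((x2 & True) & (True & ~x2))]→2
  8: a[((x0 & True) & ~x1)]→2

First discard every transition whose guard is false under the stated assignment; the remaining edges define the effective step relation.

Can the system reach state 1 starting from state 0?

10 transition(s) survive guard evaluation.
Layer 0: {0}
Layer 1: {1,8}  cumulative {0,1,8}
Reach set: {0,1,8}
witness 1: b

Answer: REACHABLE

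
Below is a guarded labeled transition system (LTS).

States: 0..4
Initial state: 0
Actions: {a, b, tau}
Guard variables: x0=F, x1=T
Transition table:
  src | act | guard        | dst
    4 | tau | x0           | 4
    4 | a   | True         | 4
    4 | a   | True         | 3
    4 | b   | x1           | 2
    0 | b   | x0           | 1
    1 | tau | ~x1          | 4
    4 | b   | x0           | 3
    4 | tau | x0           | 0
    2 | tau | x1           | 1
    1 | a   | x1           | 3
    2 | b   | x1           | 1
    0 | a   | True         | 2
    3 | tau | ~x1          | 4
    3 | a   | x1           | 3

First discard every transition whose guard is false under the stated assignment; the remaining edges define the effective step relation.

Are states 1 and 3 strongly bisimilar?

Refine partition for ~:
  round 0: {{0,1,2,3,4}}
  round 1: {{0,1,3},{2},{4}}
  round 2: {{0},{1,3},{2},{4}}
Fixed point at round 3; 4 class(es).
1∈{1,3}, 3∈{1,3}

Answer: BISIMILAR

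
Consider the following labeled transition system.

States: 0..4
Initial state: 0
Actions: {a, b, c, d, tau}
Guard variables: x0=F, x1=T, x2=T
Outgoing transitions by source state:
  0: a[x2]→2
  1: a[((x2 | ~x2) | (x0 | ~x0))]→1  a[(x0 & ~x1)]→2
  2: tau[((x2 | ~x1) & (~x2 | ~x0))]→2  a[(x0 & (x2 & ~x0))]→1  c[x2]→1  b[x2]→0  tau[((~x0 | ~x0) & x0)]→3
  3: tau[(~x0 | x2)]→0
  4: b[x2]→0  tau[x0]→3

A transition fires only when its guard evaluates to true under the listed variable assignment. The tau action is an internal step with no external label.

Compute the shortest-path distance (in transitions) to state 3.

Answer: UNREACHABLE

Trace:
Breadth-first toward 3:
  depth 0: {0}
  depth 1: {2}
  depth 2: {1}
3 never appears.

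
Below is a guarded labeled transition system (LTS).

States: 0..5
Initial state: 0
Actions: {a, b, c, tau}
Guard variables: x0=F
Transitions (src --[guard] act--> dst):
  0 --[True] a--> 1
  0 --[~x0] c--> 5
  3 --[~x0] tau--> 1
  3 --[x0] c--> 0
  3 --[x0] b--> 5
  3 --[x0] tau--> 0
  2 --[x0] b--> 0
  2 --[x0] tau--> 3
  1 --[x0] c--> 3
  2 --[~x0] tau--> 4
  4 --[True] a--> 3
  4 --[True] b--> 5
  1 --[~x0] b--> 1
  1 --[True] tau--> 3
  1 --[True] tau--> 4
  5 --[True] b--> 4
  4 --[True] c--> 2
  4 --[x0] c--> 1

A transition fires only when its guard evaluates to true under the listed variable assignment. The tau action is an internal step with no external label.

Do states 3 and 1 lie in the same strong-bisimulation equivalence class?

Answer: NOT BISIMILAR

Analysis:
Compute ~ classes (split until stable):
  π0 = {{0,1,2,3,4,5}}
  π1 = {{0},{1},{2,3},{4},{5}}
  π2 = {{0},{1},{2},{3},{4},{5}}
stable after 3 split(s): 6 block(s)
3∈{3}, 1∈{1}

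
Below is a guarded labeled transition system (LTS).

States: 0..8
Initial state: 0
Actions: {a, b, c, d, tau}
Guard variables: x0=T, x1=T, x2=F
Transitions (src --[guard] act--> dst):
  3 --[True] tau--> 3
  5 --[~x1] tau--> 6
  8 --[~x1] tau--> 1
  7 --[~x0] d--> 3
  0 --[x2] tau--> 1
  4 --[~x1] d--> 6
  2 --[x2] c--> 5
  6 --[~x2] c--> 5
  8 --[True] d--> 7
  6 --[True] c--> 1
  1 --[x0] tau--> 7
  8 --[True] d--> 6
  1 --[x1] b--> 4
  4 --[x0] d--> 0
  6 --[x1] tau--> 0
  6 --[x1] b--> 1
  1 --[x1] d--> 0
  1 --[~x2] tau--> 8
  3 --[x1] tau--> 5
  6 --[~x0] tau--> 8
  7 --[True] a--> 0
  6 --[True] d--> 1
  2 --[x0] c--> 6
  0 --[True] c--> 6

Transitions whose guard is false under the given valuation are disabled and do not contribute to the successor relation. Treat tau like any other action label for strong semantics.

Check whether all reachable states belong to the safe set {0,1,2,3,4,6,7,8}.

Inv-set: {0,1,2,3,4,6,7,8}
Reachable = {0,1,4,5,6,7,8}
  0: ✓
  1: ✓
  4: ✓
  5: VIOLATES
  6: ✓
  7: ✓
  8: ✓
counterexample path to 5: c·c

Answer: INVARIANT VIOLATED at state 5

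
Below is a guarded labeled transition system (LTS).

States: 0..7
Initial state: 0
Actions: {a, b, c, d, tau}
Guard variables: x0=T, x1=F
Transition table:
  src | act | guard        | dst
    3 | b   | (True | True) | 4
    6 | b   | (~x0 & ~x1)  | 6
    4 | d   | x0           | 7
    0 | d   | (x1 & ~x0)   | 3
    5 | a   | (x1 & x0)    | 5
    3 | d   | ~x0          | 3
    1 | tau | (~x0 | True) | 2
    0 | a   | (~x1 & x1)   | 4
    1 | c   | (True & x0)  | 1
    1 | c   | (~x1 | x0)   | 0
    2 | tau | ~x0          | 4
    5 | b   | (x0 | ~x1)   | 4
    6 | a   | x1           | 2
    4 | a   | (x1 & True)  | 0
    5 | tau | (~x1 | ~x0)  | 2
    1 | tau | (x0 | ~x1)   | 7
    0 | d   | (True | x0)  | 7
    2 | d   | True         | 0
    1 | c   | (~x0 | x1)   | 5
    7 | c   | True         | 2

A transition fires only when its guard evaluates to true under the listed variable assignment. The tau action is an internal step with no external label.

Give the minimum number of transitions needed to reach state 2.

Answer: 2

Trace:
BFS to 2:
  depth 0: {0}
  depth 1: {7}
  depth 2: {2}
depth(2)=2, e.g. d·c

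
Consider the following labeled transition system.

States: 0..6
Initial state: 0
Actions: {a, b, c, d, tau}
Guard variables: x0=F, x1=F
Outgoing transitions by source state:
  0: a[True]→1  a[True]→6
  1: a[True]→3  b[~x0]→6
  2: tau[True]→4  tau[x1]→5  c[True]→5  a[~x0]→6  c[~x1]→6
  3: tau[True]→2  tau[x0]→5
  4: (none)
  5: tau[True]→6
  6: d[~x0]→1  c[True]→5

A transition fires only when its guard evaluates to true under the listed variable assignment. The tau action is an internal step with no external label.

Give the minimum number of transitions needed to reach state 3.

BFS to 3:
  Layer 0: {0}
  Layer 1: {1,6}
  Layer 2: {3,5}
3 enters at depth 2; path a·a

Answer: 2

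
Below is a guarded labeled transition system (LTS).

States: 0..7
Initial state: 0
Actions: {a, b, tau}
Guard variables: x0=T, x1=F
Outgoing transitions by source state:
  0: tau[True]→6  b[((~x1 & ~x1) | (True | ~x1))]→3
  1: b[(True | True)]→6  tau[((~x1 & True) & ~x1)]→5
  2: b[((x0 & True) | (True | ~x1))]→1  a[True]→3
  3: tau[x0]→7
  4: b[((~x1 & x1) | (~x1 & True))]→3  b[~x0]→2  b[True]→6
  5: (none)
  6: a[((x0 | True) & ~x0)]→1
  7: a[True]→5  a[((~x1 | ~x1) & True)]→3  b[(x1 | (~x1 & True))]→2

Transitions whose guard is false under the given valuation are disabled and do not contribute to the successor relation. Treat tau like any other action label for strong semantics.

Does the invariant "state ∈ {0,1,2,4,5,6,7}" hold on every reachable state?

Answer: INVARIANT VIOLATED at state 3

Working:
Safe = {0,1,2,4,5,6,7}
Reach set: {0,1,2,3,5,6,7}
  0: ✓
  1: ✓
  2: ✓
  3: outside
  5: ✓
  6: ✓
  7: ✓
witness against invariant: b → 3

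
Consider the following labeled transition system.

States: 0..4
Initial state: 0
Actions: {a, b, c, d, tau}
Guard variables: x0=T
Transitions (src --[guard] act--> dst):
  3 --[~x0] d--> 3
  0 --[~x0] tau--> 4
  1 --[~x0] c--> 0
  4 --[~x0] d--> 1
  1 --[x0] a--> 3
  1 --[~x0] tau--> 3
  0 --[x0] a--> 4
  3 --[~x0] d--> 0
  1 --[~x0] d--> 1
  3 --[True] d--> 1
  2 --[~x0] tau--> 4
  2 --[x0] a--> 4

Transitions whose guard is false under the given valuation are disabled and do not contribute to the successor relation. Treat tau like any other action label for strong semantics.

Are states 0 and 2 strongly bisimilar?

Answer: BISIMILAR

Working:
Bisimulation quotient by refinement:
  P[0] = {{0,1,2,3,4}}
  P[1] = {{0,1,2},{3},{4}}
  P[2] = {{0,2},{1},{3},{4}}
Fixed point at round 3; 4 class(es).
class of 0: {0,2}; class of 2: {0,2}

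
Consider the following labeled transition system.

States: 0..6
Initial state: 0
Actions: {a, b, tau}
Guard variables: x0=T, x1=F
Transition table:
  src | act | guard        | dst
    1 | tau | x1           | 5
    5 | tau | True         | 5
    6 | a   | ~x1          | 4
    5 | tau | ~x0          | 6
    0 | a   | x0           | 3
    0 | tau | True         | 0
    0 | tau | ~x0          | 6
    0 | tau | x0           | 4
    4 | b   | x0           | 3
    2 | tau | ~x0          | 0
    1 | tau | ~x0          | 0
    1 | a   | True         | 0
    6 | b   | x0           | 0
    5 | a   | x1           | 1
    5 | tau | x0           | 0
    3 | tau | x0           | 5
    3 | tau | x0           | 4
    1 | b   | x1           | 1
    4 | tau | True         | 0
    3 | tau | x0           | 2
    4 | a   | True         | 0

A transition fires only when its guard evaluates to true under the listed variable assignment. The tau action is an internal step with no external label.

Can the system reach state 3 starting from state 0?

Answer: REACHABLE

Working:
14 transition(s) survive guard evaluation.
Layer 0: {0}
Layer 1: {3,4}  now seen {0,3,4}
Layer 2: {2,5}  now seen {0,2,3,4,5}
Reachable = {0,2,3,4,5}
trace reaching 3: a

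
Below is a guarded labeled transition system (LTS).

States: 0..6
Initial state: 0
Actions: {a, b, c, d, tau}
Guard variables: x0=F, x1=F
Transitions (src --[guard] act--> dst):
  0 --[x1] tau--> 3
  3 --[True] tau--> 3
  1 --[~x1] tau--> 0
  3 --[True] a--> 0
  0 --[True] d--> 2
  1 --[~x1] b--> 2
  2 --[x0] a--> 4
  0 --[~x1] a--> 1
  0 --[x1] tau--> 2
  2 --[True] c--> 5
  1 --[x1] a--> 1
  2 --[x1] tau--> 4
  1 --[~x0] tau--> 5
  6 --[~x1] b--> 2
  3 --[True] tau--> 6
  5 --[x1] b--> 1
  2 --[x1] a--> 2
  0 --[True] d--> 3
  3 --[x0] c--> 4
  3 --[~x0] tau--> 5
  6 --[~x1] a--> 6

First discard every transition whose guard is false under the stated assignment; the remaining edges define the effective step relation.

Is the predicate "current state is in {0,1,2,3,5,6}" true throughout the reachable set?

Allowed set {0,1,2,3,5,6}
Reachable = {0,1,2,3,5,6}
  0: ✓
  1: ✓
  2: ✓
  3: ✓
  5: ✓
  6: ✓

Answer: INVARIANT HOLDS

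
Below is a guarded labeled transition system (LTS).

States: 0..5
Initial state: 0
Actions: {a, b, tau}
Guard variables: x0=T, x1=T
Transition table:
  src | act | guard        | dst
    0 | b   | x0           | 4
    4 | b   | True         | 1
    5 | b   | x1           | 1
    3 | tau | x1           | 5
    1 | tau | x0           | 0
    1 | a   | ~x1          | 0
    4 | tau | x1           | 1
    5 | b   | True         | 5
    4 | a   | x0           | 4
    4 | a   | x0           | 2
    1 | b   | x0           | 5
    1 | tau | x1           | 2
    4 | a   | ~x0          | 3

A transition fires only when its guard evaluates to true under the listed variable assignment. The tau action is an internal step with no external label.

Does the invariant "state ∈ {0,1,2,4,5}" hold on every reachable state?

Answer: INVARIANT HOLDS

Working:
Allowed set {0,1,2,4,5}
R = {0,1,2,4,5}
  0: ok
  1: ok
  2: ok
  4: ok
  5: ok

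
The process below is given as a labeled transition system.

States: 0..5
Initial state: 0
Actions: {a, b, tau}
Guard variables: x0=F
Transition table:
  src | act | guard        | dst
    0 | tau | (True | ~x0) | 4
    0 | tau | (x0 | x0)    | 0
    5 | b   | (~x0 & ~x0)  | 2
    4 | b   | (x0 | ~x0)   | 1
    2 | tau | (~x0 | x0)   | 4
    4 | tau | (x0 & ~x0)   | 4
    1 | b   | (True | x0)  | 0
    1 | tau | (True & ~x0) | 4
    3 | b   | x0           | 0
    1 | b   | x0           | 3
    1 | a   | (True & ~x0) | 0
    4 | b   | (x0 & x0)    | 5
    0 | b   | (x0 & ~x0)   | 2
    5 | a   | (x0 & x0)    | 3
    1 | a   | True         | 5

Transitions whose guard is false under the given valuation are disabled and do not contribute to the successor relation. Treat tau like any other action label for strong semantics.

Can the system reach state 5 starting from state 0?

Answer: REACHABLE

Working:
Guard filter leaves 8 enabled edge(s).
depth 0: {0}
depth 1: {4}  now seen {0,4}
depth 2: {1}  now seen {0,1,4}
depth 3: {5}  now seen {0,1,4,5}
depth 4: {2}  now seen {0,1,2,4,5}
Reach set: {0,1,2,4,5}
trace reaching 5: tau·b·a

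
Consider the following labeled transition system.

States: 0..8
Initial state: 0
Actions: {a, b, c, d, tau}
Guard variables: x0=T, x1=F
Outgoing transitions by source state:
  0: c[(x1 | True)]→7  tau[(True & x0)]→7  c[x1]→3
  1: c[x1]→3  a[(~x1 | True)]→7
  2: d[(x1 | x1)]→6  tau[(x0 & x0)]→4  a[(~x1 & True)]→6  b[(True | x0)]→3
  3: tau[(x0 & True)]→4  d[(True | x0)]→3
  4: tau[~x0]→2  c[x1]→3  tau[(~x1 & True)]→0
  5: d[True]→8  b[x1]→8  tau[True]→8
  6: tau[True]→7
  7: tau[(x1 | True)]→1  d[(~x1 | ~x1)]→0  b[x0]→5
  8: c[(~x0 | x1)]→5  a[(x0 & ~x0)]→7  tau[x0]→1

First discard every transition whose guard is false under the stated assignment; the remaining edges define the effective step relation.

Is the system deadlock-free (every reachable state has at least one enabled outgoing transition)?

Reachable = {0,1,5,7,8}
  0: c→7  tau→7  [2 out]
  1: a→7  [1 out]
  5: d→8  tau→8  [2 out]
  7: b→5  d→0  tau→1  [3 out]
  8: tau→1  [1 out]

Answer: DEADLOCK-FREE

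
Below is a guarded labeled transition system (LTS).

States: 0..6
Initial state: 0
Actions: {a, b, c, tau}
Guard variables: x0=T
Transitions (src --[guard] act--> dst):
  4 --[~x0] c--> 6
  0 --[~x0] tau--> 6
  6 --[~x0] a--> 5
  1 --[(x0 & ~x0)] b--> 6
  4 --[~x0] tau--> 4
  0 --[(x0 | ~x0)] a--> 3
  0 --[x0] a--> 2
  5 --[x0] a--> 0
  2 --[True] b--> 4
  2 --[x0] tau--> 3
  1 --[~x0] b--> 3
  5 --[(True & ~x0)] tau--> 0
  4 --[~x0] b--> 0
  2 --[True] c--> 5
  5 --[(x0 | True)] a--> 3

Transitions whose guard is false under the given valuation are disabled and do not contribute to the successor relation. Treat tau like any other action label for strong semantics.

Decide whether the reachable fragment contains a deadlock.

R = {0,2,3,4,5}
  0: a→2  a→3  [deg 2]
  2: b→4  c→5  tau→3  [deg 3]
  3: ∅  [STUCK]
  4: ∅  [STUCK]
  5: a→0  a→3  [deg 2]
Path to 3: a

Answer: DEADLOCK at state 3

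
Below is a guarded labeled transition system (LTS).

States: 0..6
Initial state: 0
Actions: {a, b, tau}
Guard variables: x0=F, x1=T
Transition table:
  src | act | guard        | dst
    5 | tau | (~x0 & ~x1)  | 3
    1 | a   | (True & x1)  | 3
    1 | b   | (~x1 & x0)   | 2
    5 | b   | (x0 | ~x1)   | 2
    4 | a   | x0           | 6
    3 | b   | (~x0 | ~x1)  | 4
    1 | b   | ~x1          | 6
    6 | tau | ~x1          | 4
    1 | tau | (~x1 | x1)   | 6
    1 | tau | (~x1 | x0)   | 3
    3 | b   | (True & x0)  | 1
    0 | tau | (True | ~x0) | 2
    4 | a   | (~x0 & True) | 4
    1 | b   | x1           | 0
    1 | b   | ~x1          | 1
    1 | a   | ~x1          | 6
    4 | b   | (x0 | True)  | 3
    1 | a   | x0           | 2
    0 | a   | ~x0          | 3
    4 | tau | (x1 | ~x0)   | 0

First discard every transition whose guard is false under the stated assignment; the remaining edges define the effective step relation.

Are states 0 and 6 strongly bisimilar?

Answer: NOT BISIMILAR

Working:
Bisimulation quotient by refinement:
  round 0: {{0,1,2,3,4,5,6}}
  round 1: {{0},{1,4},{2,5,6},{3}}
  round 2: {{0},{1},{2,5,6},{3},{4}}
stable after 3 split(s): 5 block(s)
class of 0: {0}; class of 6: {2,5,6}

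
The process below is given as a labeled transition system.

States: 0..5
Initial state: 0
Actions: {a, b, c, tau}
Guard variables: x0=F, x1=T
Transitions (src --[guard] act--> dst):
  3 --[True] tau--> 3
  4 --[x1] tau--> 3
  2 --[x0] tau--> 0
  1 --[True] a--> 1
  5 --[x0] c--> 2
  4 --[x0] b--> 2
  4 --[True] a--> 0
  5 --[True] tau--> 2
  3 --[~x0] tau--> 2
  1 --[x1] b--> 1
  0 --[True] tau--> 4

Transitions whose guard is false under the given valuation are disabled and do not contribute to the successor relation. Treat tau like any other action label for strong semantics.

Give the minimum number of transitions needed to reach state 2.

BFS to 2:
  depth 0: {0}
  depth 1: {4}
  depth 2: {3}
  depth 3: {2}
2 enters at depth 3; path tau·tau·tau

Answer: 3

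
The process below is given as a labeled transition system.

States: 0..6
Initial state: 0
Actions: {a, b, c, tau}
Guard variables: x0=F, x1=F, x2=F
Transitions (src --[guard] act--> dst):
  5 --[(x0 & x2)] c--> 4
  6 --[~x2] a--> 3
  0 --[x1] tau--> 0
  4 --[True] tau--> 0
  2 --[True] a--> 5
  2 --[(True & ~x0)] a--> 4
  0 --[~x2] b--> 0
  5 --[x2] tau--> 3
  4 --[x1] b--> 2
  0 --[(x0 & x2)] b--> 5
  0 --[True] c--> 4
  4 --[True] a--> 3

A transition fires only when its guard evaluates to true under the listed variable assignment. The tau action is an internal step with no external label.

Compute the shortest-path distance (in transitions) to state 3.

Answer: 2

Trace:
BFS to 3:
  Layer 0: {0}
  Layer 1: {4}
  Layer 2: {3}
first hit 3 at d=2 via c·a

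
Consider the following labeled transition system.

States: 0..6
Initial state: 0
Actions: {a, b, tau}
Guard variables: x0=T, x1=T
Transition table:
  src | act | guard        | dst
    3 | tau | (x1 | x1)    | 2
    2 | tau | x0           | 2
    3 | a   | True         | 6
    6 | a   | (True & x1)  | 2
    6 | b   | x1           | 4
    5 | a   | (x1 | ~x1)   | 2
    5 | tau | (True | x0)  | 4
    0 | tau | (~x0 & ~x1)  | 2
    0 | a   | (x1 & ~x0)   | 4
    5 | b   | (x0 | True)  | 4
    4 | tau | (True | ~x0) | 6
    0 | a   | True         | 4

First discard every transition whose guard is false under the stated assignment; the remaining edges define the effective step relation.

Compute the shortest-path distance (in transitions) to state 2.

Answer: 3

Trace:
BFS to 2:
  depth 0: {0}
  depth 1: {4}
  depth 2: {6}
  depth 3: {2}
depth(2)=3, e.g. a·tau·a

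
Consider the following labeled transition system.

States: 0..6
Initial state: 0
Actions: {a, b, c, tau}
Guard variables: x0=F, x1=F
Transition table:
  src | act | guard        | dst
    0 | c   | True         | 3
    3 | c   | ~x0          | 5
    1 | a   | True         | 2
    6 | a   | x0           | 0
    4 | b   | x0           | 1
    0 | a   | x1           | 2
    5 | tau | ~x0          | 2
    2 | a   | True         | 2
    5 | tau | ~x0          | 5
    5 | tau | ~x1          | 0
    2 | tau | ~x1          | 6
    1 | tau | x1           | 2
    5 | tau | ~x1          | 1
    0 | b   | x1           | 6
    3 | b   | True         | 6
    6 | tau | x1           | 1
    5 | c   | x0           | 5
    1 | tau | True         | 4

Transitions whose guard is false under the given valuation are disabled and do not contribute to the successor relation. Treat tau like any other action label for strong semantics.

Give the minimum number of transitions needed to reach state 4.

BFS to 4:
  Layer 0: {0}
  Layer 1: {3}
  Layer 2: {5,6}
  Layer 3: {1,2}
  Layer 4: {4}
4 enters at depth 4; path c·c·tau·tau

Answer: 4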